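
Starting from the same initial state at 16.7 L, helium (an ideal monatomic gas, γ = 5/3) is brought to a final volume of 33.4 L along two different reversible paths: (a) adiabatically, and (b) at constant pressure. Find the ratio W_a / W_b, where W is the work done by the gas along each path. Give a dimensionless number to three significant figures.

Path (a) adiabatic: W = P₁V₁(1 − (V₁/V₂)^(γ−1))/(γ−1) → W_a/(P₁V₁) = 0.5551.
Path (b) isobaric: W = P₁(V₂ − V₁) → W_b/(P₁V₁) = 1.
W_a / W_b = 0.5551 / 1 = 0.5551.

W_a / W_b ≈ 0.555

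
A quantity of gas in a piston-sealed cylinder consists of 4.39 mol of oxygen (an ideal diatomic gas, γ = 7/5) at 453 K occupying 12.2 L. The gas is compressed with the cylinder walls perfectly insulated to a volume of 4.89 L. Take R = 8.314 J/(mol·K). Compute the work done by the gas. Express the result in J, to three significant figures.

W ≈ -18200 J

Adiabatic: TV^(γ−1) = const with γ = 7/5.
T₂ = T₁ (V₁/V₂)^(γ−1) = 453 × (12.2/4.89)^0.4 = 453 × 1.442 = 653 K.
W_by = nCᵥ(T₁ − T₂) = (4.39)(20.79)(453 − 653) = -18250 J.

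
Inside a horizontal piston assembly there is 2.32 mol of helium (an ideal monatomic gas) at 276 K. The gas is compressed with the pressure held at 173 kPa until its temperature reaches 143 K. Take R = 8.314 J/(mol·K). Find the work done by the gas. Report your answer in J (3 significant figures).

Isobaric: W = P ΔV = nR ΔT.
W = (2.32)(8.314)(143 − 276) = -2565 J.

W ≈ -2570 J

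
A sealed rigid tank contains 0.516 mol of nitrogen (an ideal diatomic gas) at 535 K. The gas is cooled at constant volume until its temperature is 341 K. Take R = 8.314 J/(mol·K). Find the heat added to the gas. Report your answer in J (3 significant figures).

Constant volume ⇒ W = 0, so Q = ΔU = nCᵥΔT with Cᵥ = 5R/2 = 20.79 J/(mol·K).
ΔU = (0.516)(20.79)(341 − 535) = -2081 J.

Q ≈ -2080 J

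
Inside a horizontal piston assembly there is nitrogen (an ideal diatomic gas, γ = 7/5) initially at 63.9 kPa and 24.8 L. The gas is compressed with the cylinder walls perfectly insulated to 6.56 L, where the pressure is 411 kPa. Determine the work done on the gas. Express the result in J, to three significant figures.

W ≈ 2780 J

Adiabatic: W = (P₁V₁ − P₂V₂)/(γ − 1) with γ = 7/5.
P₁V₁ = 1585 J, P₂V₂ = 2696 J.
W = (1585 − 2696) / 0.4 = -2779 J.
Work on gas = −W_by = 2779 J.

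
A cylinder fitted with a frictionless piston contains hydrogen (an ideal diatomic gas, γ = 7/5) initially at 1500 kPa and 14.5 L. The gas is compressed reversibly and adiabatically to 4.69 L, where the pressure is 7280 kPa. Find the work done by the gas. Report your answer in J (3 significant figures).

W ≈ -31000 J

Adiabatic: W = (P₁V₁ − P₂V₂)/(γ − 1) with γ = 7/5.
P₁V₁ = 21750 J, P₂V₂ = 34143 J.
W = (21750 − 34143) / 0.4 = -30983 J.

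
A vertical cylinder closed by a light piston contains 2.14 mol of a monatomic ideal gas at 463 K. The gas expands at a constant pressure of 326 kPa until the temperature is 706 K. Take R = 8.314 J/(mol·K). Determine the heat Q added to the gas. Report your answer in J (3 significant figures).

Q ≈ 10800 J

Isobaric: W = nRΔT = (2.14)(8.314)(243) = 4323 J.
ΔU = nCᵥΔT with Cᵥ = 3R/2: ΔU = (2.14)(12.47)(243) = 6485 J.
Q = ΔU + W = 6485 + 4323 = 10809 J.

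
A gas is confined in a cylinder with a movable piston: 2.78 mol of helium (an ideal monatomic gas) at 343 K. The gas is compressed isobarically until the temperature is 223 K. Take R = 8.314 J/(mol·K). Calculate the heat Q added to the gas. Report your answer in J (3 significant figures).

Isobaric: W = nRΔT = (2.78)(8.314)(-120) = -2774 J.
ΔU = nCᵥΔT with Cᵥ = 3R/2: ΔU = (2.78)(12.47)(-120) = -4160 J.
Q = ΔU + W = -4160 − 2774 = -6934 J.

Q ≈ -6930 J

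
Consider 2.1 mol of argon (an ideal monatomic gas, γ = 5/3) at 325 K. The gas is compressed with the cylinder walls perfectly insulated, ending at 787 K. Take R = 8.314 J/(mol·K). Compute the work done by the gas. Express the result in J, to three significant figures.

Adiabatic ⇒ Q = 0, so W_by = −ΔU = nCᵥ(T₁ − T₂).
Cᵥ = 3R/2 = 12.47 J/(mol·K).
W = (2.1)(12.47)(325 − 787) = -12099 J.

W ≈ -12100 J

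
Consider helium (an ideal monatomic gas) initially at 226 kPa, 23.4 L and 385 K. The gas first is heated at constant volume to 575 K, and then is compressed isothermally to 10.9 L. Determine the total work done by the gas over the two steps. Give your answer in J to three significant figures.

Step 1 (isochoric): W = 0 (constant volume).
After step 1: P = 337.5 kPa (V unchanged).
Step 2 (isothermal): W = P₁V₁ ln(V₂/V₁) = (7898) ln(10.9/23.4) = -6034 J.
W_total = 0 − 6034 = -6034 J.

W_total ≈ -6030 J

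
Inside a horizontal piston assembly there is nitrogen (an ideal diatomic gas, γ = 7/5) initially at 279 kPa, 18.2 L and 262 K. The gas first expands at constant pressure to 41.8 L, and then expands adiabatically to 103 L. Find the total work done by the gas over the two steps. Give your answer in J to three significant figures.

Step 1 (isobaric): W = PΔV = (279 kPa)(41.8 − 18.2 L) = 6584 J.
After step 1: P = 279 kPa, V = 41.8 L, T = 601.7 K.
Step 2 (adiabatic): W = (P₁V₁ − P₂V₂)/(γ−1) = (11662 − 8130)/0.4 = 8829 J.
W_total = 6584 + 8829 = 15414 J.

W_total ≈ 15400 J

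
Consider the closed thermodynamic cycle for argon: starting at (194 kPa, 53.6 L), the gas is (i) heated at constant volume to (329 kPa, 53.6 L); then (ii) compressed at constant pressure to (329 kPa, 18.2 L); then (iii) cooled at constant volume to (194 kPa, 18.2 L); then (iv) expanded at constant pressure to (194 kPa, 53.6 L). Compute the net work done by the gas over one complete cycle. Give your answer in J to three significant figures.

W_net ≈ -4780 J

Constant-volume legs do no work.
W(ii) = (329)(18.2 − 53.6) = -11647 J; W(iv) = (194)(53.6 − 18.2) = 6868 J.
W_net = -11647 + 6868 = -4779 J (the counter-clockwise enclosed area).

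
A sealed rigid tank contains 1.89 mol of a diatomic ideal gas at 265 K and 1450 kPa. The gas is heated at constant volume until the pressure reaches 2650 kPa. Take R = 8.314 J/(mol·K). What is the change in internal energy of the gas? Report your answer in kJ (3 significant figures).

ΔU ≈ 8.62 kJ

Constant volume ⇒ W = 0, so Q = ΔU = nCᵥΔT with Cᵥ = 5R/2 = 20.79 J/(mol·K).
At constant V, T₂/T₁ = P₂/P₁ ⇒ ΔT = T₁(P₂/P₁ − 1) = 265·(2650/1450 − 1) = 219.3 K.
ΔU = (1.89)(20.79)(219.3) = 8615 J.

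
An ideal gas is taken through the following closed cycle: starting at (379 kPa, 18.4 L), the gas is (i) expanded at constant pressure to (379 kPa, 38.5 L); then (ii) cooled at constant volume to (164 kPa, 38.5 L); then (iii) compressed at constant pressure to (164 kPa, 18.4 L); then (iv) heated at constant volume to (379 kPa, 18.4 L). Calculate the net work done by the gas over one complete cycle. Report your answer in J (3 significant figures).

Constant-volume legs do no work.
W(i) = (379)(38.5 − 18.4) = 7618 J; W(iii) = (164)(18.4 − 38.5) = -3296 J.
W_net = 7618 − 3296 = 4322 J (the clockwise enclosed area).

W_net ≈ 4320 J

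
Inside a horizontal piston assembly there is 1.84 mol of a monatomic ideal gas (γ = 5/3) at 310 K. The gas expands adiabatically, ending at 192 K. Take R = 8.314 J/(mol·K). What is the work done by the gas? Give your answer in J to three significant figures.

W ≈ 2710 J

Adiabatic ⇒ Q = 0, so W_by = −ΔU = nCᵥ(T₁ − T₂).
Cᵥ = 3R/2 = 12.47 J/(mol·K).
W = (1.84)(12.47)(310 − 192) = 2708 J.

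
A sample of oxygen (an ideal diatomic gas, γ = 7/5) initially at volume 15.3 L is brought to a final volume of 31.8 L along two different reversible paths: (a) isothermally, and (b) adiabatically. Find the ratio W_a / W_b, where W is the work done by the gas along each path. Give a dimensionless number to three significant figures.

Path (a) isothermal: W = P₁V₁ ln(V₂/V₁) → W_a/(P₁V₁) = 0.7316.
Path (b) adiabatic: W = P₁V₁(1 − (V₁/V₂)^(γ−1))/(γ−1) → W_b/(P₁V₁) = 0.6343.
W_a / W_b = 0.7316 / 0.6343 = 1.153.

W_a / W_b ≈ 1.15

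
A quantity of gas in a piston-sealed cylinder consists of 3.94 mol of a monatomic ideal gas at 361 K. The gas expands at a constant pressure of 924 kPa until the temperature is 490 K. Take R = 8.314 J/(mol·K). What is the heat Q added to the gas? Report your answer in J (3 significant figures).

Q ≈ 10600 J

Isobaric: W = nRΔT = (3.94)(8.314)(129) = 4226 J.
ΔU = nCᵥΔT with Cᵥ = 3R/2: ΔU = (3.94)(12.47)(129) = 6339 J.
Q = ΔU + W = 6339 + 4226 = 10564 J.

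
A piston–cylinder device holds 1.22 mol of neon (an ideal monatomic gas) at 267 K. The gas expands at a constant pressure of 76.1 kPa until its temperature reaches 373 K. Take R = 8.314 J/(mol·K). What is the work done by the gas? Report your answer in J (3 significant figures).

W ≈ 1080 J

Isobaric: W = P ΔV = nR ΔT.
W = (1.22)(8.314)(373 − 267) = 1075 J.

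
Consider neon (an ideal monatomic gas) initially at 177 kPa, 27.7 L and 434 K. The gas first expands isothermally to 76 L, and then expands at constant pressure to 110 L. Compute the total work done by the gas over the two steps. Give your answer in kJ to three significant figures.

Step 1 (isothermal): W = P₁V₁ ln(V₂/V₁) = (4903) ln(76/27.7) = 4949 J.
After step 1: P = 64.51 kPa, V = 76 L, T = 434 K.
Step 2 (isobaric): W = PΔV = (64.51 kPa)(110 − 76 L) = 2193 J.
W_total = 4949 + 2193 = 7142 J.

W_total ≈ 7.14 kJ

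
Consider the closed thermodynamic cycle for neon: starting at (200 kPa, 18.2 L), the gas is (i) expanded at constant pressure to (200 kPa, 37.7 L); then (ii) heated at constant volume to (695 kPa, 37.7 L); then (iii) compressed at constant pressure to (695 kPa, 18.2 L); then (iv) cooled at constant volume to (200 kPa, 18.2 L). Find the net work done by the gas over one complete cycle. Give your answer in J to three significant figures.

Constant-volume legs do no work.
W(i) = (200)(37.7 − 18.2) = 3900 J; W(iii) = (695)(18.2 − 37.7) = -13553 J.
W_net = 3900 − 13553 = -9652 J (the counter-clockwise enclosed area).

W_net ≈ -9650 J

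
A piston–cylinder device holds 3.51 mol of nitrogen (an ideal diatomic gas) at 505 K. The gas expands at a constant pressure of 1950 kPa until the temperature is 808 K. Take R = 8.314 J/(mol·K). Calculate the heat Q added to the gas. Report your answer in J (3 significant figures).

Isobaric: W = nRΔT = (3.51)(8.314)(303) = 8842 J.
ΔU = nCᵥΔT with Cᵥ = 5R/2: ΔU = (3.51)(20.79)(303) = 22105 J.
Q = ΔU + W = 22105 + 8842 = 30948 J.

Q ≈ 30900 J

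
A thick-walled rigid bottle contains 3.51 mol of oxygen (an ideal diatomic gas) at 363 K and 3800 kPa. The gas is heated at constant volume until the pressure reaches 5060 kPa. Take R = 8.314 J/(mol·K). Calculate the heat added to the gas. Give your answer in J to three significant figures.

Q ≈ 8780 J

Constant volume ⇒ W = 0, so Q = ΔU = nCᵥΔT with Cᵥ = 5R/2 = 20.79 J/(mol·K).
At constant V, T₂/T₁ = P₂/P₁ ⇒ ΔT = T₁(P₂/P₁ − 1) = 363·(5060/3800 − 1) = 120.4 K.
ΔU = (3.51)(20.79)(120.4) = 8781 J.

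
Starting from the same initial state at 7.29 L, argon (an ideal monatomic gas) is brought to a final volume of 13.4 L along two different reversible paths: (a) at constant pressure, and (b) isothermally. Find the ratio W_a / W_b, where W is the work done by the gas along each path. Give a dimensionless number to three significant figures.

W_a / W_b ≈ 1.38

Path (a) isobaric: W = P₁(V₂ − V₁) → W_a/(P₁V₁) = 0.8381.
Path (b) isothermal: W = P₁V₁ ln(V₂/V₁) → W_b/(P₁V₁) = 0.6088.
W_a / W_b = 0.8381 / 0.6088 = 1.377.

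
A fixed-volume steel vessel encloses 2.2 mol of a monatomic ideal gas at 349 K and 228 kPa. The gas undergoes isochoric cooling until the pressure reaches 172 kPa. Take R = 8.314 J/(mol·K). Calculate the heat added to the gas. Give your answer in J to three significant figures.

Q ≈ -2350 J

Constant volume ⇒ W = 0, so Q = ΔU = nCᵥΔT with Cᵥ = 3R/2 = 12.47 J/(mol·K).
At constant V, T₂/T₁ = P₂/P₁ ⇒ ΔT = T₁(P₂/P₁ − 1) = 349·(172/228 − 1) = -85.72 K.
ΔU = (2.2)(12.47)(-85.72) = -2352 J.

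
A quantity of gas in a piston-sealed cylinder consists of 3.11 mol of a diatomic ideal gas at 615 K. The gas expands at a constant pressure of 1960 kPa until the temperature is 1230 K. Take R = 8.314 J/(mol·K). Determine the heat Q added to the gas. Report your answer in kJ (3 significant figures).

Isobaric: W = nRΔT = (3.11)(8.314)(615) = 15902 J.
ΔU = nCᵥΔT with Cᵥ = 5R/2: ΔU = (3.11)(20.79)(615) = 39754 J.
Q = ΔU + W = 39754 + 15902 = 55656 J.

Q ≈ 55.7 kJ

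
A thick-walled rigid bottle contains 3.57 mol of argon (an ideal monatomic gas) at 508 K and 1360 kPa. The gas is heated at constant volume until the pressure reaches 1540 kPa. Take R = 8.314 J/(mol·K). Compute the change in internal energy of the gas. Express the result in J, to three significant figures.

Constant volume ⇒ W = 0, so Q = ΔU = nCᵥΔT with Cᵥ = 3R/2 = 12.47 J/(mol·K).
At constant V, T₂/T₁ = P₂/P₁ ⇒ ΔT = T₁(P₂/P₁ − 1) = 508·(1540/1360 − 1) = 67.24 K.
ΔU = (3.57)(12.47)(67.24) = 2993 J.

ΔU ≈ 2990 J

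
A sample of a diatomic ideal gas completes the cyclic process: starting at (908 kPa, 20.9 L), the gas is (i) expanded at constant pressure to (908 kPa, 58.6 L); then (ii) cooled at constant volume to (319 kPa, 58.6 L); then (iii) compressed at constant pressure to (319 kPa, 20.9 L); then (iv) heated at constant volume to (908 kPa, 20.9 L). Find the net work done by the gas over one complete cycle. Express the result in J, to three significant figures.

Constant-volume legs do no work.
W(i) = (908)(58.6 − 20.9) = 34232 J; W(iii) = (319)(20.9 − 58.6) = -12026 J.
W_net = 34232 − 12026 = 22205 J (the clockwise enclosed area).

W_net ≈ 22200 J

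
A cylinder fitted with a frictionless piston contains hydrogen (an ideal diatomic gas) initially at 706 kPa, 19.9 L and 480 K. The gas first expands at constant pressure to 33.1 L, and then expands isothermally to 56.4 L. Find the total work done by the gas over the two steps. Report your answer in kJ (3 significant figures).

W_total ≈ 21.8 kJ

Step 1 (isobaric): W = PΔV = (706 kPa)(33.1 − 19.9 L) = 9319 J.
After step 1: P = 706 kPa, V = 33.1 L, T = 798.4 K.
Step 2 (isothermal): W = P₁V₁ ln(V₂/V₁) = (23369) ln(56.4/33.1) = 12454 J.
W_total = 9319 + 12454 = 21773 J.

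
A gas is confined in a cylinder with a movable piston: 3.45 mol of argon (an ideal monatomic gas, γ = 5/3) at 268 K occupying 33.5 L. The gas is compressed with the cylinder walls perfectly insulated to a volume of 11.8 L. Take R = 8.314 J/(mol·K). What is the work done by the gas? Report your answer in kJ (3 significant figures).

Adiabatic: TV^(γ−1) = const with γ = 5/3.
T₂ = T₁ (V₁/V₂)^(γ−1) = 268 × (33.5/11.8)^0.667 = 268 × 2.005 = 537.3 K.
W_by = nCᵥ(T₁ − T₂) = (3.45)(12.47)(268 − 537.3) = -11588 J.

W ≈ -11.6 kJ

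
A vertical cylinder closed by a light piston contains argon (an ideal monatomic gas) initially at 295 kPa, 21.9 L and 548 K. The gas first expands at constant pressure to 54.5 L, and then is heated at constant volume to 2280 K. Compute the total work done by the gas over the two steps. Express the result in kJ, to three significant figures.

Step 1 (isobaric): W = PΔV = (295 kPa)(54.5 − 21.9 L) = 9617 J.
Step 2 (isochoric): W = 0 (constant volume).
W_total = 9617 + 0 = 9617 J.

W_total ≈ 9.62 kJ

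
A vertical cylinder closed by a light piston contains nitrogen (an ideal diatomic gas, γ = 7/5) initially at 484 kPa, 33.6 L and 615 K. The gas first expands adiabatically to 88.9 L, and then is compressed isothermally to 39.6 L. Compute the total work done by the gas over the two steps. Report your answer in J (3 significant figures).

Step 1 (adiabatic): W = (P₁V₁ − P₂V₂)/(γ−1) = (16262 − 11019)/0.4 = 13107 J.
After step 1: P = 124 kPa, V = 88.9 L, T = 416.7 K.
Step 2 (isothermal): W = P₁V₁ ln(V₂/V₁) = (11019) ln(39.6/88.9) = -8911 J.
W_total = 13107 − 8911 = 4196 J.

W_total ≈ 4200 J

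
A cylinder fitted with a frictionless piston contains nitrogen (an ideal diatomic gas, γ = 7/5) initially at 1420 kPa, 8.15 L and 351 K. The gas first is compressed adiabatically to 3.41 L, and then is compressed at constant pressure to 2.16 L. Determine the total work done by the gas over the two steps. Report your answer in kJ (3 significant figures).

Step 1 (adiabatic): W = (P₁V₁ − P₂V₂)/(γ−1) = (11573 − 16399)/0.4 = -12064 J.
After step 1: P = 4809 kPa, V = 3.41 L, T = 497.4 K.
Step 2 (isobaric): W = PΔV = (4809 kPa)(2.16 − 3.41 L) = -6011 J.
W_total = -12064 − 6011 = -18075 J.

W_total ≈ -18.1 kJ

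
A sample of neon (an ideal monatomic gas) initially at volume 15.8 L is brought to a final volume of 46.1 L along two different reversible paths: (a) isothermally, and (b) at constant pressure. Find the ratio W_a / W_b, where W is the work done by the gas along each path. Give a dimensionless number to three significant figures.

Path (a) isothermal: W = P₁V₁ ln(V₂/V₁) → W_a/(P₁V₁) = 1.071.
Path (b) isobaric: W = P₁(V₂ − V₁) → W_b/(P₁V₁) = 1.918.
W_a / W_b = 1.071 / 1.918 = 0.5584.

W_a / W_b ≈ 0.558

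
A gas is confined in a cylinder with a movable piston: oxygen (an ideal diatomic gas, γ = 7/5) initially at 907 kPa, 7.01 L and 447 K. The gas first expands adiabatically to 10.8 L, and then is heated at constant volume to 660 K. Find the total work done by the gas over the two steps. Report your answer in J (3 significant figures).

Step 1 (adiabatic): W = (P₁V₁ − P₂V₂)/(γ−1) = (6358 − 5349)/0.4 = 2524 J.
Step 2 (isochoric): W = 0 (constant volume).
W_total = 2524 + 0 = 2524 J.

W_total ≈ 2520 J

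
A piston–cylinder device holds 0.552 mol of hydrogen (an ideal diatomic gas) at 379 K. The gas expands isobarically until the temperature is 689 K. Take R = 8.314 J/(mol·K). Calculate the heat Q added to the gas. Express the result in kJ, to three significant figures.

Isobaric: W = nRΔT = (0.552)(8.314)(310) = 1423 J.
ΔU = nCᵥΔT with Cᵥ = 5R/2: ΔU = (0.552)(20.79)(310) = 3557 J.
Q = ΔU + W = 3557 + 1423 = 4979 J.

Q ≈ 4.98 kJ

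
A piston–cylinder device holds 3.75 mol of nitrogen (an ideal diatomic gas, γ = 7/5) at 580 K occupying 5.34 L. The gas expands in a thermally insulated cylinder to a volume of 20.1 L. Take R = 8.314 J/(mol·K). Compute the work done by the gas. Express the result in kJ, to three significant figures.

Adiabatic: TV^(γ−1) = const with γ = 7/5.
T₂ = T₁ (V₁/V₂)^(γ−1) = 580 × (5.34/20.1)^0.4 = 580 × 0.5885 = 341.3 K.
W_by = nCᵥ(T₁ − T₂) = (3.75)(20.79)(580 − 341.3) = 18603 J.

W ≈ 18.6 kJ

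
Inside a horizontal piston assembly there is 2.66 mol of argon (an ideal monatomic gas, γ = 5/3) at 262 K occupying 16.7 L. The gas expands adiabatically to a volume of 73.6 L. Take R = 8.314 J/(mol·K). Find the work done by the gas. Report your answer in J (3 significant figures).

W ≈ 5460 J

Adiabatic: TV^(γ−1) = const with γ = 5/3.
T₂ = T₁ (V₁/V₂)^(γ−1) = 262 × (16.7/73.6)^0.667 = 262 × 0.372 = 97.47 K.
W_by = nCᵥ(T₁ − T₂) = (2.66)(12.47)(262 − 97.47) = 5458 J.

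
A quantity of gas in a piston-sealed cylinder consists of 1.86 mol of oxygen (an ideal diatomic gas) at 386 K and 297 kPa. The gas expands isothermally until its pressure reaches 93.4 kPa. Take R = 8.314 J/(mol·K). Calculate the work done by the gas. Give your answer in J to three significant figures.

Isothermal process: W = nRT ln(V₂/V₁) = nRT ln(P₁/P₂).
W = (1.86)(8.314)(386) × ln(297/93.4)
  = 5969 × ln(3.18) = 5969 × 1.157
W_by_gas = 6905 J.

W ≈ 6910 J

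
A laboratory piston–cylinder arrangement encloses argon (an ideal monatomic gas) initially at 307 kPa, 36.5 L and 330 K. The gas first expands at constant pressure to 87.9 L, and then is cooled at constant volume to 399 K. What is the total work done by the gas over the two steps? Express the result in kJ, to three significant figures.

W_total ≈ 15.8 kJ

Step 1 (isobaric): W = PΔV = (307 kPa)(87.9 − 36.5 L) = 15780 J.
Step 2 (isochoric): W = 0 (constant volume).
W_total = 15780 + 0 = 15780 J.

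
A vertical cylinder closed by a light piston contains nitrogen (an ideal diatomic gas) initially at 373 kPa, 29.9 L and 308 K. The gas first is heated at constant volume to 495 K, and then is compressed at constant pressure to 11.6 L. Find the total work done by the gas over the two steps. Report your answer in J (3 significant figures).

W_total ≈ -11000 J

Step 1 (isochoric): W = 0 (constant volume).
After step 1: P = 599.5 kPa (V unchanged).
Step 2 (isobaric): W = PΔV = (599.5 kPa)(11.6 − 29.9 L) = -10970 J.
W_total = 0 − 10970 = -10970 J.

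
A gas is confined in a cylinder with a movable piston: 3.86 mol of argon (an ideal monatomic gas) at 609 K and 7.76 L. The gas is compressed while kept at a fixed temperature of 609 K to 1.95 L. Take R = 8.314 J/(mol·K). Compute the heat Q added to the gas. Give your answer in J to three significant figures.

Q ≈ -27000 J

Isothermal ⇒ ΔU = 0, so Q = W = nRT ln(V₂/V₁).
Q = (3.86)(8.314)(609) ln(1.95/7.76) = 19544 × -1.381 = -26993 J.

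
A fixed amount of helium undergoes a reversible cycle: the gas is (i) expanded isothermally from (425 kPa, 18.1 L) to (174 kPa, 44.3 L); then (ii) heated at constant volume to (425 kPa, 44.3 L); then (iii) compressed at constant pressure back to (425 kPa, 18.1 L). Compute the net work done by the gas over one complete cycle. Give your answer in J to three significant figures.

Leg (i): W = PᵢVᵢ ln(V_f/Vᵢ) = (7693) ln(44.3/18.1) = 6885 J.
Leg (ii): W = 0.
Leg (iii): W = PΔV = (425)(18.1 − 44.3) = -11135 J.
W_net = 6885 − 11135 = -4250 J.

W_net ≈ -4250 J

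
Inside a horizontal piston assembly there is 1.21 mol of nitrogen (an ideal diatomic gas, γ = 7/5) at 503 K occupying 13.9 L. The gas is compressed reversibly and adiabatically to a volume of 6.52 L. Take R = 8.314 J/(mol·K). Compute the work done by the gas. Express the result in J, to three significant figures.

W ≈ -4470 J

Adiabatic: TV^(γ−1) = const with γ = 7/5.
T₂ = T₁ (V₁/V₂)^(γ−1) = 503 × (13.9/6.52)^0.4 = 503 × 1.354 = 680.9 K.
W_by = nCᵥ(T₁ − T₂) = (1.21)(20.79)(503 − 680.9) = -4474 J.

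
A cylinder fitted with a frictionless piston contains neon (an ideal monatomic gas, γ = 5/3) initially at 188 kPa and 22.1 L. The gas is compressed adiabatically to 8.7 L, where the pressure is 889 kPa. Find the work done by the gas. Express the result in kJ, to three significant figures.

W ≈ -5.37 kJ

Adiabatic: W = (P₁V₁ − P₂V₂)/(γ − 1) with γ = 5/3.
P₁V₁ = 4155 J, P₂V₂ = 7734 J.
W = (4155 − 7734) / 0.6667 = -5369 J.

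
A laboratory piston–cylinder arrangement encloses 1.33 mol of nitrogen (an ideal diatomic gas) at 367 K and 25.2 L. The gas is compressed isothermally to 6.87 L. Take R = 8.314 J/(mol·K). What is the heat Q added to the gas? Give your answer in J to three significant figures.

Q ≈ -5270 J

Isothermal ⇒ ΔU = 0, so Q = W = nRT ln(V₂/V₁).
Q = (1.33)(8.314)(367) ln(6.87/25.2) = 4058 × -1.3 = -5274 J.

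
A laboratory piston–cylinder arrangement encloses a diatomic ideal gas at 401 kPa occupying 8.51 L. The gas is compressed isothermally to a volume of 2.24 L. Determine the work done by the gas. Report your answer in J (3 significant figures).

W ≈ -4550 J

Isothermal: W = nRT ln(V₂/V₁) = P₁V₁ ln(V₂/V₁).
P₁V₁ = (401 kPa)(8.51 L) = 3413 J.
W = 3413 × ln(2.24/8.51) = 3413 × -1.335
W_by_gas = -4555 J.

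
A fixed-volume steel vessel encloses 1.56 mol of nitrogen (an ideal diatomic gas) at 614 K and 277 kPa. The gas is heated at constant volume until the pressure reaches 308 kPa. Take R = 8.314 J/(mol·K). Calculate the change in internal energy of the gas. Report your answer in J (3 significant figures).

ΔU ≈ 2230 J

Constant volume ⇒ W = 0, so Q = ΔU = nCᵥΔT with Cᵥ = 5R/2 = 20.79 J/(mol·K).
At constant V, T₂/T₁ = P₂/P₁ ⇒ ΔT = T₁(P₂/P₁ − 1) = 614·(308/277 − 1) = 68.71 K.
ΔU = (1.56)(20.79)(68.71) = 2228 J.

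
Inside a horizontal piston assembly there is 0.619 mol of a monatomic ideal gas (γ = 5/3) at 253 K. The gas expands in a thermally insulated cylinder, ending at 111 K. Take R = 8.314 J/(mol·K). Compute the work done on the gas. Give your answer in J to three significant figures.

W ≈ -1100 J

Adiabatic ⇒ Q = 0, so W_by = −ΔU = nCᵥ(T₁ − T₂).
Cᵥ = 3R/2 = 12.47 J/(mol·K).
W = (0.619)(12.47)(253 − 111) = 1096 J.
Work on gas = −W_by = -1096 J.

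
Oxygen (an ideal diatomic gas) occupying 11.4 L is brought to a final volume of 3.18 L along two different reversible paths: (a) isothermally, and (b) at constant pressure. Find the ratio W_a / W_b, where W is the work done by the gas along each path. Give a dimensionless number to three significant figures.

W_a / W_b ≈ 1.77

Path (a) isothermal: W = P₁V₁ ln(V₂/V₁) → W_a/(P₁V₁) = -1.277.
Path (b) isobaric: W = P₁(V₂ − V₁) → W_b/(P₁V₁) = -0.7211.
W_a / W_b = -1.277 / -0.7211 = 1.771.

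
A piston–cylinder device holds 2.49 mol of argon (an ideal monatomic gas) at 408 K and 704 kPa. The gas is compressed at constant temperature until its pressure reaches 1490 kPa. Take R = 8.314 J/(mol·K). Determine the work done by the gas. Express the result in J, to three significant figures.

Isothermal process: W = nRT ln(V₂/V₁) = nRT ln(P₁/P₂).
W = (2.49)(8.314)(408) × ln(704/1490)
  = 8446 × ln(0.4725) = 8446 × -0.7498
W_by_gas = -6333 J.

W ≈ -6330 J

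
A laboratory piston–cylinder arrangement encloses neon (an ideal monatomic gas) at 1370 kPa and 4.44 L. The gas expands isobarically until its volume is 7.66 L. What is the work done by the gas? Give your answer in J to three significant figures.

W ≈ 4410 J

Isobaric: W = P ΔV.
W = (1370 kPa)(7.66 − 4.44 L) = (1370)(3.22) = 4411 J.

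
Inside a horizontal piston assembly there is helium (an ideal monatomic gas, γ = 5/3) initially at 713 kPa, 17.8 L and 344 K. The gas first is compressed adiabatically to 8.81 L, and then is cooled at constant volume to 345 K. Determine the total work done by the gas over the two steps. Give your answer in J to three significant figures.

W_total ≈ -11400 J

Step 1 (adiabatic): W = (P₁V₁ − P₂V₂)/(γ−1) = (12691 − 20283)/0.667 = -11388 J.
Step 2 (isochoric): W = 0 (constant volume).
W_total = -11388 + 0 = -11388 J.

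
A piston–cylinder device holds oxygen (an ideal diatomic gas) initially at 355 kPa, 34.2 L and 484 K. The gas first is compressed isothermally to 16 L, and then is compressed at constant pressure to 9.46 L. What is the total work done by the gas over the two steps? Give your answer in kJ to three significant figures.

W_total ≈ -14.2 kJ

Step 1 (isothermal): W = P₁V₁ ln(V₂/V₁) = (12141) ln(16/34.2) = -9223 J.
After step 1: P = 758.8 kPa, V = 16 L, T = 484 K.
Step 2 (isobaric): W = PΔV = (758.8 kPa)(9.46 − 16 L) = -4963 J.
W_total = -9223 − 4963 = -14185 J.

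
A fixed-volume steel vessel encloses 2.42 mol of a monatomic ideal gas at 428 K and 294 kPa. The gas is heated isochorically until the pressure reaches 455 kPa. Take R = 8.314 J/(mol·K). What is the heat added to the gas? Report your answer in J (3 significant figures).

Constant volume ⇒ W = 0, so Q = ΔU = nCᵥΔT with Cᵥ = 3R/2 = 12.47 J/(mol·K).
At constant V, T₂/T₁ = P₂/P₁ ⇒ ΔT = T₁(P₂/P₁ − 1) = 428·(455/294 − 1) = 234.4 K.
ΔU = (2.42)(12.47)(234.4) = 7074 J.

Q ≈ 7070 J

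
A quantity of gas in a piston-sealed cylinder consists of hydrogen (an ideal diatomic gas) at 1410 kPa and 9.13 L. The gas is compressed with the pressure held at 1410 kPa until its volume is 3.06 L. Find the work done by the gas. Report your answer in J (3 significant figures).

W ≈ -8560 J

Isobaric: W = P ΔV.
W = (1410 kPa)(3.06 − 9.13 L) = (1410)(-6.07) = -8559 J.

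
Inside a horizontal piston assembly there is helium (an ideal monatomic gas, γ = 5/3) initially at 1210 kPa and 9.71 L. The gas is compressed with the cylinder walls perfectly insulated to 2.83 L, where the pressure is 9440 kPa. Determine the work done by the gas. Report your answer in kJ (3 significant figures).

Adiabatic: W = (P₁V₁ − P₂V₂)/(γ − 1) with γ = 5/3.
P₁V₁ = 11749 J, P₂V₂ = 26715 J.
W = (11749 − 26715) / 0.6667 = -22449 J.

W ≈ -22.4 kJ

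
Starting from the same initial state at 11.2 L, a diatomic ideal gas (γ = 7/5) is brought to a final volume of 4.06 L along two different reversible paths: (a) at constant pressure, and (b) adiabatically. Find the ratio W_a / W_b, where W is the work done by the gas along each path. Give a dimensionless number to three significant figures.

W_a / W_b ≈ 0.509

Path (a) isobaric: W = P₁(V₂ − V₁) → W_a/(P₁V₁) = -0.6375.
Path (b) adiabatic: W = P₁V₁(1 − (V₁/V₂)^(γ−1))/(γ−1) → W_b/(P₁V₁) = -1.252.
W_a / W_b = -0.6375 / -1.252 = 0.5093.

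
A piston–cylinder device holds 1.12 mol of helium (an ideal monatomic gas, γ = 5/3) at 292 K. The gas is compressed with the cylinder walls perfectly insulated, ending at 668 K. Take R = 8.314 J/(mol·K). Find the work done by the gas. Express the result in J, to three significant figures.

W ≈ -5250 J

Adiabatic ⇒ Q = 0, so W_by = −ΔU = nCᵥ(T₁ − T₂).
Cᵥ = 3R/2 = 12.47 J/(mol·K).
W = (1.12)(12.47)(292 − 668) = -5252 J.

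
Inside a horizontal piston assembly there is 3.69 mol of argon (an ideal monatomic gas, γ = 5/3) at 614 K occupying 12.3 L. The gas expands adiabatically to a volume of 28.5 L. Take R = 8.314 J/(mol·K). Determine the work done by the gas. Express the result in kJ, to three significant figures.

Adiabatic: TV^(γ−1) = const with γ = 5/3.
T₂ = T₁ (V₁/V₂)^(γ−1) = 614 × (12.3/28.5)^0.667 = 614 × 0.5711 = 350.7 K.
W_by = nCᵥ(T₁ − T₂) = (3.69)(12.47)(614 − 350.7) = 12119 J.

W ≈ 12.1 kJ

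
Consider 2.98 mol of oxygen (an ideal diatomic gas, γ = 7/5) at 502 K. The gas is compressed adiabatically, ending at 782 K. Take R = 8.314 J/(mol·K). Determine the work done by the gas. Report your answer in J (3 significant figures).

Adiabatic ⇒ Q = 0, so W_by = −ΔU = nCᵥ(T₁ − T₂).
Cᵥ = 5R/2 = 20.79 J/(mol·K).
W = (2.98)(20.79)(502 − 782) = -17343 J.

W ≈ -17300 J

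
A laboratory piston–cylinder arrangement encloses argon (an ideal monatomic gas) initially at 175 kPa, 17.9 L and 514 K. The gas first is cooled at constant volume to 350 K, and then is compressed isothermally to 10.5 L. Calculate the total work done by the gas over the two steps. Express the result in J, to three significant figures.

W_total ≈ -1140 J

Step 1 (isochoric): W = 0 (constant volume).
After step 1: P = 119.2 kPa (V unchanged).
Step 2 (isothermal): W = P₁V₁ ln(V₂/V₁) = (2133) ln(10.5/17.9) = -1138 J.
W_total = 0 − 1138 = -1138 J.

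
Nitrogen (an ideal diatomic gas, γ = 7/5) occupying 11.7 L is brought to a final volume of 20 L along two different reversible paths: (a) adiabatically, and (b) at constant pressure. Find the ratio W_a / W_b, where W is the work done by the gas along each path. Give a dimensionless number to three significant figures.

Path (a) adiabatic: W = P₁V₁(1 − (V₁/V₂)^(γ−1))/(γ−1) → W_a/(P₁V₁) = 0.4826.
Path (b) isobaric: W = P₁(V₂ − V₁) → W_b/(P₁V₁) = 0.7094.
W_a / W_b = 0.4826 / 0.7094 = 0.6802.

W_a / W_b ≈ 0.680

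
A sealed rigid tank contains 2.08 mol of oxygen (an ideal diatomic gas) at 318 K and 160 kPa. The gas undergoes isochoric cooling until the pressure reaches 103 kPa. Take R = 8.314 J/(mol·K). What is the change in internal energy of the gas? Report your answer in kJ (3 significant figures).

Constant volume ⇒ W = 0, so Q = ΔU = nCᵥΔT with Cᵥ = 5R/2 = 20.79 J/(mol·K).
At constant V, T₂/T₁ = P₂/P₁ ⇒ ΔT = T₁(P₂/P₁ − 1) = 318·(103/160 − 1) = -113.3 K.
ΔU = (2.08)(20.79)(-113.3) = -4898 J.

ΔU ≈ -4.90 kJ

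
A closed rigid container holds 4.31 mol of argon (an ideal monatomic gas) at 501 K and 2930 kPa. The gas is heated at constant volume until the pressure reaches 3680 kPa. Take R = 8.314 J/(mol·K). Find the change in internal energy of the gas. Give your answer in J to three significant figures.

Constant volume ⇒ W = 0, so Q = ΔU = nCᵥΔT with Cᵥ = 3R/2 = 12.47 J/(mol·K).
At constant V, T₂/T₁ = P₂/P₁ ⇒ ΔT = T₁(P₂/P₁ − 1) = 501·(3680/2930 − 1) = 128.2 K.
ΔU = (4.31)(12.47)(128.2) = 6893 J.

ΔU ≈ 6890 J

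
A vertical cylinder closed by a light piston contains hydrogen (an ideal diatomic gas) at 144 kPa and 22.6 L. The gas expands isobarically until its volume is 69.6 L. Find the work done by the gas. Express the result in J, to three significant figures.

W ≈ 6770 J

Isobaric: W = P ΔV.
W = (144 kPa)(69.6 − 22.6 L) = (144)(47) = 6768 J.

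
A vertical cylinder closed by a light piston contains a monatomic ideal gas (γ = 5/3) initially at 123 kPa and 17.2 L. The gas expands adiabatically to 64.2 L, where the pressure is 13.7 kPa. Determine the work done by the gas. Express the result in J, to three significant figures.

Adiabatic: W = (P₁V₁ − P₂V₂)/(γ − 1) with γ = 5/3.
P₁V₁ = 2116 J, P₂V₂ = 879.5 J.
W = (2116 − 879.5) / 0.6667 = 1854 J.

W ≈ 1850 J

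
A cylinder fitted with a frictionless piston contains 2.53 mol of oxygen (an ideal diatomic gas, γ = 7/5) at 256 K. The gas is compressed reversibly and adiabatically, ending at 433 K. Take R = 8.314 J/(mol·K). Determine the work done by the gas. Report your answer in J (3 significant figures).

Adiabatic ⇒ Q = 0, so W_by = −ΔU = nCᵥ(T₁ − T₂).
Cᵥ = 5R/2 = 20.79 J/(mol·K).
W = (2.53)(20.79)(256 − 433) = -9308 J.

W ≈ -9310 J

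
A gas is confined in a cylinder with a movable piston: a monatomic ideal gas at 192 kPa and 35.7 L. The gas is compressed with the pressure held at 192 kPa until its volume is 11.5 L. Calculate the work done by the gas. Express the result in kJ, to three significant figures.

W ≈ -4.65 kJ

Isobaric: W = P ΔV.
W = (192 kPa)(11.5 − 35.7 L) = (192)(-24.2) = -4646 J.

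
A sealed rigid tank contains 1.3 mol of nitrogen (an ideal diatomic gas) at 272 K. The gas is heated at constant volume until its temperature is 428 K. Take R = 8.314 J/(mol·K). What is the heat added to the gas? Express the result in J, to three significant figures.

Constant volume ⇒ W = 0, so Q = ΔU = nCᵥΔT with Cᵥ = 5R/2 = 20.79 J/(mol·K).
ΔU = (1.3)(20.79)(428 − 272) = 4215 J.

Q ≈ 4220 J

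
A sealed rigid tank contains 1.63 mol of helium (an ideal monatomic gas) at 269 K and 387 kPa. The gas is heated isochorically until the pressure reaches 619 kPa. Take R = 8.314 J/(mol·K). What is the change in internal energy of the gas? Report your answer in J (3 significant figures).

ΔU ≈ 3280 J

Constant volume ⇒ W = 0, so Q = ΔU = nCᵥΔT with Cᵥ = 3R/2 = 12.47 J/(mol·K).
At constant V, T₂/T₁ = P₂/P₁ ⇒ ΔT = T₁(P₂/P₁ − 1) = 269·(619/387 − 1) = 161.3 K.
ΔU = (1.63)(12.47)(161.3) = 3278 J.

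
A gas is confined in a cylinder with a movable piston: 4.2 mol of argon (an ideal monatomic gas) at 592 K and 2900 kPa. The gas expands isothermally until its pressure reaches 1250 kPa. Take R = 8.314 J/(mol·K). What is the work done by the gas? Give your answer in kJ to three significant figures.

Isothermal process: W = nRT ln(V₂/V₁) = nRT ln(P₁/P₂).
W = (4.2)(8.314)(592) × ln(2900/1250)
  = 20672 × ln(2.32) = 20672 × 0.8416
W_by_gas = 17397 J.

W ≈ 17.4 kJ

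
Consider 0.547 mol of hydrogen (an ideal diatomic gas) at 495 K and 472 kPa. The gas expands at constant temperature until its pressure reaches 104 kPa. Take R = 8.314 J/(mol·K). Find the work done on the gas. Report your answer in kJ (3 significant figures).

Isothermal process: W = nRT ln(V₂/V₁) = nRT ln(P₁/P₂).
W = (0.547)(8.314)(495) × ln(472/104)
  = 2251 × ln(4.538) = 2251 × 1.513
W_by_gas = 3405 J; work on gas = −W_by = -3405 J.

W ≈ -3.41 kJ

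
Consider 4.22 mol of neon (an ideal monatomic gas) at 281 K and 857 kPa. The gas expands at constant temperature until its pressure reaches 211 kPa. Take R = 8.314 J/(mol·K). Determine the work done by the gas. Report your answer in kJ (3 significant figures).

Isothermal process: W = nRT ln(V₂/V₁) = nRT ln(P₁/P₂).
W = (4.22)(8.314)(281) × ln(857/211)
  = 9859 × ln(4.062) = 9859 × 1.402
W_by_gas = 13818 J.

W ≈ 13.8 kJ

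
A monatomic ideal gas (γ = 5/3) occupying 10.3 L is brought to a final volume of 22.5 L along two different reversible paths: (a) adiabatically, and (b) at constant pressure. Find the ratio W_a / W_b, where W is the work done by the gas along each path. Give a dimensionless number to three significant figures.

W_a / W_b ≈ 0.514

Path (a) adiabatic: W = P₁V₁(1 − (V₁/V₂)^(γ−1))/(γ−1) → W_a/(P₁V₁) = 0.609.
Path (b) isobaric: W = P₁(V₂ − V₁) → W_b/(P₁V₁) = 1.184.
W_a / W_b = 0.609 / 1.184 = 0.5142.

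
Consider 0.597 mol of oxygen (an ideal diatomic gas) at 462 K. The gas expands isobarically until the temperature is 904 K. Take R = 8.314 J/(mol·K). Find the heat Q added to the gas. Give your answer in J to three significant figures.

Isobaric: W = nRΔT = (0.597)(8.314)(442) = 2194 J.
ΔU = nCᵥΔT with Cᵥ = 5R/2: ΔU = (0.597)(20.79)(442) = 5485 J.
Q = ΔU + W = 5485 + 2194 = 7678 J.

Q ≈ 7680 J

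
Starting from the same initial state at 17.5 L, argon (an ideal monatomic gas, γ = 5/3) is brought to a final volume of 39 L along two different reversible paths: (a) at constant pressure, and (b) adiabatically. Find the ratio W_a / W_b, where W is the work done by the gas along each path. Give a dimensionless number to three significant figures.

W_a / W_b ≈ 1.98

Path (a) isobaric: W = P₁(V₂ − V₁) → W_a/(P₁V₁) = 1.229.
Path (b) adiabatic: W = P₁V₁(1 − (V₁/V₂)^(γ−1))/(γ−1) → W_b/(P₁V₁) = 0.6208.
W_a / W_b = 1.229 / 0.6208 = 1.979.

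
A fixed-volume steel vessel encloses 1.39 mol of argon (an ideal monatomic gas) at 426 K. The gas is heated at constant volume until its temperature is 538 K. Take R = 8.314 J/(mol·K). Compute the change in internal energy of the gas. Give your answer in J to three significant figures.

ΔU ≈ 1940 J

Constant volume ⇒ W = 0, so Q = ΔU = nCᵥΔT with Cᵥ = 3R/2 = 12.47 J/(mol·K).
ΔU = (1.39)(12.47)(538 − 426) = 1941 J.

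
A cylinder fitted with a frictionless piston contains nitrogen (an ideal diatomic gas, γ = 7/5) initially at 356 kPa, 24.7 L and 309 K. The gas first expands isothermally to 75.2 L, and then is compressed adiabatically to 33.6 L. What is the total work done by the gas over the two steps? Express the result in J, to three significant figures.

Step 1 (isothermal): W = P₁V₁ ln(V₂/V₁) = (8793) ln(75.2/24.7) = 9790 J.
After step 1: P = 116.9 kPa, V = 75.2 L, T = 309 K.
Step 2 (adiabatic): W = (P₁V₁ − P₂V₂)/(γ−1) = (8793 − 12137)/0.4 = -8359 J.
W_total = 9790 − 8359 = 1431 J.

W_total ≈ 1430 J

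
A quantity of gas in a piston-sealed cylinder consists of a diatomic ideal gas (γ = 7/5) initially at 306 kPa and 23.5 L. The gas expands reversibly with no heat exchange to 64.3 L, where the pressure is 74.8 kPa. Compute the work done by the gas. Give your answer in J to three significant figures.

W ≈ 5950 J

Adiabatic: W = (P₁V₁ − P₂V₂)/(γ − 1) with γ = 7/5.
P₁V₁ = 7191 J, P₂V₂ = 4810 J.
W = (7191 − 4810) / 0.4 = 5953 J.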